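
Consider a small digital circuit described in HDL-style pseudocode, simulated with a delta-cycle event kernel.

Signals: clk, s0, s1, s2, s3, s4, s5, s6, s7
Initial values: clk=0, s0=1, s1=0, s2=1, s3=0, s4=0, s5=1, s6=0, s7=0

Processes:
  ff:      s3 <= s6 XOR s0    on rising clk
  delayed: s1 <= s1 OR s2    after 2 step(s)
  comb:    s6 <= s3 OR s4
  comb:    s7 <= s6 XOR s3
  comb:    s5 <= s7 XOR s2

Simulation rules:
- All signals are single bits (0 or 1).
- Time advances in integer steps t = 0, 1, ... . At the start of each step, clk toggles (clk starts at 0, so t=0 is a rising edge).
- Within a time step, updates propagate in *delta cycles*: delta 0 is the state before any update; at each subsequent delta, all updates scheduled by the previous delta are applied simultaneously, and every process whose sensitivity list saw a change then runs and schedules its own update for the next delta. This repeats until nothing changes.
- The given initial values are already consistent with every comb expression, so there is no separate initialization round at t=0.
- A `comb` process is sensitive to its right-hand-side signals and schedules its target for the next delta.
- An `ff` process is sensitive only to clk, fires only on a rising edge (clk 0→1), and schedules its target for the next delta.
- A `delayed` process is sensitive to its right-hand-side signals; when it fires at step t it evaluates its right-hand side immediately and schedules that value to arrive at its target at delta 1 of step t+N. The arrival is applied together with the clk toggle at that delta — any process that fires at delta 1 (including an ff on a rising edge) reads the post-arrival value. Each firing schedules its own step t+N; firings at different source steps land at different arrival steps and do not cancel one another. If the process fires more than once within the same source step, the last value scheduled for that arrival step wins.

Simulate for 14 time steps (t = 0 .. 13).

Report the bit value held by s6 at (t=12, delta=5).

1

t=0 Δ0: s5=1 s1=0 s3=0 s0=1 s7=0 clk=0 s2=1 s4=0 s6=0
  Δ1: clk:0→1
  Δ2: s3:0→1
  Δ3: s7:0→1, s6:0→1
  Δ4: s5:1→0, s7:1→0
  Δ5: s5:0→1
  (5Δ to stable)
t=1 Δ0: s5=1 s1=0 s3=1 s0=1 s7=0 clk=1 s2=1 s4=0 s6=1
  Δ1: clk:1→0
  (1Δ to stable)
t=2 Δ0: s5=1 s1=0 s3=1 s0=1 s7=0 clk=0 s2=1 s4=0 s6=1
  Δ1: clk:0→1
  Δ2: s3:1→0
  Δ3: s7:0→1, s6:1→0
  Δ4: s5:1→0, s7:1→0
  Δ5: s5:0→1
  (5Δ to stable)
t=3 Δ0: s5=1 s1=0 s3=0 s0=1 s7=0 clk=1 s2=1 s4=0 s6=0
  Δ1: clk:1→0
  (1Δ to stable)
t=4 Δ0: s5=1 s1=0 s3=0 s0=1 s7=0 clk=0 s2=1 s4=0 s6=0
  Δ1: clk:0→1
  Δ2: s3:0→1
  Δ3: s7:0→1, s6:0→1
  Δ4: s5:1→0, s7:1→0
  Δ5: s5:0→1
  (5Δ to stable)
t=5 Δ0: s5=1 s1=0 s3=1 s0=1 s7=0 clk=1 s2=1 s4=0 s6=1
  Δ1: clk:1→0
  (1Δ to stable)
t=6 Δ0: s5=1 s1=0 s3=1 s0=1 s7=0 clk=0 s2=1 s4=0 s6=1
  Δ1: clk:0→1
  Δ2: s3:1→0
  Δ3: s7:0→1, s6:1→0
  Δ4: s5:1→0, s7:1→0
  Δ5: s5:0→1
  (5Δ to stable)
t=7 Δ0: s5=1 s1=0 s3=0 s0=1 s7=0 clk=1 s2=1 s4=0 s6=0
  Δ1: clk:1→0
  (1Δ to stable)
t=8 Δ0: s5=1 s1=0 s3=0 s0=1 s7=0 clk=0 s2=1 s4=0 s6=0
  Δ1: clk:0→1
  Δ2: s3:0→1
  Δ3: s7:0→1, s6:0→1
  Δ4: s5:1→0, s7:1→0
  Δ5: s5:0→1
  (5Δ to stable)
t=9 Δ0: s5=1 s1=0 s3=1 s0=1 s7=0 clk=1 s2=1 s4=0 s6=1
  Δ1: clk:1→0
  (1Δ to stable)
t=10 Δ0: s5=1 s1=0 s3=1 s0=1 s7=0 clk=0 s2=1 s4=0 s6=1
  Δ1: clk:0→1
  Δ2: s3:1→0
  Δ3: s7:0→1, s6:1→0
  Δ4: s5:1→0, s7:1→0
  Δ5: s5:0→1
  (5Δ to stable)
t=11 Δ0: s5=1 s1=0 s3=0 s0=1 s7=0 clk=1 s2=1 s4=0 s6=0
  Δ1: clk:1→0
  (1Δ to stable)
t=12 Δ0: s5=1 s1=0 s3=0 s0=1 s7=0 clk=0 s2=1 s4=0 s6=0
  Δ1: clk:0→1
  Δ2: s3:0→1
  Δ3: s7:0→1, s6:0→1
  Δ4: s5:1→0, s7:1→0
  Δ5: s5:0→1
  (5Δ to stable)
t=13 Δ0: s5=1 s1=0 s3=1 s0=1 s7=0 clk=1 s2=1 s4=0 s6=1
  Δ1: clk:1→0
  (1Δ to stable)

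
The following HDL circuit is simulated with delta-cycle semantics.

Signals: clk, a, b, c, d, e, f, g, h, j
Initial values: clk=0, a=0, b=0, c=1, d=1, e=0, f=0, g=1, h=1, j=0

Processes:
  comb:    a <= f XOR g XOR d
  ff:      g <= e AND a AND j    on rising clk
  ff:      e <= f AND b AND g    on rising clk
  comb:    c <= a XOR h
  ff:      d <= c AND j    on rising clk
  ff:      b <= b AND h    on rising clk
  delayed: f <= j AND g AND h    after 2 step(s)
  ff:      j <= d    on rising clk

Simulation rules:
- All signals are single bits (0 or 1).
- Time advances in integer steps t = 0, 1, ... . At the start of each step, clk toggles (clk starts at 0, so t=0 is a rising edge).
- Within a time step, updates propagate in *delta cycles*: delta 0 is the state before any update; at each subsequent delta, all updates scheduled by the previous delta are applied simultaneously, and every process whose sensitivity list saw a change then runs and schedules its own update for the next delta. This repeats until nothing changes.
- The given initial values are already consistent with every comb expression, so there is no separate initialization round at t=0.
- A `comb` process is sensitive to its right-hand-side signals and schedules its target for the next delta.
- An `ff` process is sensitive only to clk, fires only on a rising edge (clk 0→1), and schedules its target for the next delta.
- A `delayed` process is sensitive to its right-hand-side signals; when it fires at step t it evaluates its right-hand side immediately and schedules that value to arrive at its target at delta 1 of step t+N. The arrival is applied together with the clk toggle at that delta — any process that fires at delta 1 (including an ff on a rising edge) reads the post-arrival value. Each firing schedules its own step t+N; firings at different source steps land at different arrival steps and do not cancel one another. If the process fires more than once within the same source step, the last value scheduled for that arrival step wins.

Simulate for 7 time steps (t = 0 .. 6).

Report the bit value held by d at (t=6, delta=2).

t0.Δ0 b=0 a=0 clk=0 e=0 c=1 f=0 d=1 j=0 g=1 h=1
t0.Δ1 b=0 a=0 clk=1 e=0 c=1 f=0 d=1 j=0 g=1 h=1
t0.Δ2 b=0 a=0 clk=1 e=0 c=1 f=0 d=0 j=1 g=0 h=1
t1.Δ0 b=0 a=0 clk=1 e=0 c=1 f=0 d=0 j=1 g=0 h=1
t1.Δ1 b=0 a=0 clk=0 e=0 c=1 f=0 d=0 j=1 g=0 h=1
t2.Δ0 b=0 a=0 clk=0 e=0 c=1 f=0 d=0 j=1 g=0 h=1
t2.Δ1 b=0 a=0 clk=1 e=0 c=1 f=0 d=0 j=1 g=0 h=1
t2.Δ2 b=0 a=0 clk=1 e=0 c=1 f=0 d=1 j=0 g=0 h=1
t2.Δ3 b=0 a=1 clk=1 e=0 c=1 f=0 d=1 j=0 g=0 h=1
t2.Δ4 b=0 a=1 clk=1 e=0 c=0 f=0 d=1 j=0 g=0 h=1
t3.Δ0 b=0 a=1 clk=1 e=0 c=0 f=0 d=1 j=0 g=0 h=1
t3.Δ1 b=0 a=1 clk=0 e=0 c=0 f=0 d=1 j=0 g=0 h=1
t4.Δ0 b=0 a=1 clk=0 e=0 c=0 f=0 d=1 j=0 g=0 h=1
t4.Δ1 b=0 a=1 clk=1 e=0 c=0 f=0 d=1 j=0 g=0 h=1
t4.Δ2 b=0 a=1 clk=1 e=0 c=0 f=0 d=0 j=1 g=0 h=1
t4.Δ3 b=0 a=0 clk=1 e=0 c=0 f=0 d=0 j=1 g=0 h=1
t4.Δ4 b=0 a=0 clk=1 e=0 c=1 f=0 d=0 j=1 g=0 h=1
t5.Δ0 b=0 a=0 clk=1 e=0 c=1 f=0 d=0 j=1 g=0 h=1
t5.Δ1 b=0 a=0 clk=0 e=0 c=1 f=0 d=0 j=1 g=0 h=1
t6.Δ0 b=0 a=0 clk=0 e=0 c=1 f=0 d=0 j=1 g=0 h=1
t6.Δ1 b=0 a=0 clk=1 e=0 c=1 f=0 d=0 j=1 g=0 h=1
t6.Δ2 b=0 a=0 clk=1 e=0 c=1 f=0 d=1 j=0 g=0 h=1
t6.Δ3 b=0 a=1 clk=1 e=0 c=1 f=0 d=1 j=0 g=0 h=1
t6.Δ4 b=0 a=1 clk=1 e=0 c=0 f=0 d=1 j=0 g=0 h=1

1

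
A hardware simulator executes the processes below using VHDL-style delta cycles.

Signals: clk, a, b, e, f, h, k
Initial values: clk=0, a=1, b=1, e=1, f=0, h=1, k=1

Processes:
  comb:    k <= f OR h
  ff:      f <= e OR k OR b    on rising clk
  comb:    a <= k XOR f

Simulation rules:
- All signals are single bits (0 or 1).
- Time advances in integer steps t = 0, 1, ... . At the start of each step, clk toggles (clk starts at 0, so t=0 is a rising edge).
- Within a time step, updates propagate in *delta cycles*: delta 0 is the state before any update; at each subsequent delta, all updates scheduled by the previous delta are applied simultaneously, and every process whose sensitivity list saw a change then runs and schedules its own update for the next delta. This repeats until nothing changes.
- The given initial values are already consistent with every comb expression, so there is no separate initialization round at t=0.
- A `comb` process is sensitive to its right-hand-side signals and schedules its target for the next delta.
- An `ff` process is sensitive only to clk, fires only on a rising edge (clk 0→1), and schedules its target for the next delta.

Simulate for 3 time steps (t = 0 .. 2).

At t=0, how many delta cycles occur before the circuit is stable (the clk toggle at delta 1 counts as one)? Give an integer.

[bits: k,b,f,h,clk,a,e]
t=0: Δ0=1101011 Δ1=1101111 Δ2=1111111 Δ3=1111101 | 3Δ
t=1: Δ0=1111101 Δ1=1111001 | 1Δ
t=2: Δ0=1111001 Δ1=1111101 | 1Δ

3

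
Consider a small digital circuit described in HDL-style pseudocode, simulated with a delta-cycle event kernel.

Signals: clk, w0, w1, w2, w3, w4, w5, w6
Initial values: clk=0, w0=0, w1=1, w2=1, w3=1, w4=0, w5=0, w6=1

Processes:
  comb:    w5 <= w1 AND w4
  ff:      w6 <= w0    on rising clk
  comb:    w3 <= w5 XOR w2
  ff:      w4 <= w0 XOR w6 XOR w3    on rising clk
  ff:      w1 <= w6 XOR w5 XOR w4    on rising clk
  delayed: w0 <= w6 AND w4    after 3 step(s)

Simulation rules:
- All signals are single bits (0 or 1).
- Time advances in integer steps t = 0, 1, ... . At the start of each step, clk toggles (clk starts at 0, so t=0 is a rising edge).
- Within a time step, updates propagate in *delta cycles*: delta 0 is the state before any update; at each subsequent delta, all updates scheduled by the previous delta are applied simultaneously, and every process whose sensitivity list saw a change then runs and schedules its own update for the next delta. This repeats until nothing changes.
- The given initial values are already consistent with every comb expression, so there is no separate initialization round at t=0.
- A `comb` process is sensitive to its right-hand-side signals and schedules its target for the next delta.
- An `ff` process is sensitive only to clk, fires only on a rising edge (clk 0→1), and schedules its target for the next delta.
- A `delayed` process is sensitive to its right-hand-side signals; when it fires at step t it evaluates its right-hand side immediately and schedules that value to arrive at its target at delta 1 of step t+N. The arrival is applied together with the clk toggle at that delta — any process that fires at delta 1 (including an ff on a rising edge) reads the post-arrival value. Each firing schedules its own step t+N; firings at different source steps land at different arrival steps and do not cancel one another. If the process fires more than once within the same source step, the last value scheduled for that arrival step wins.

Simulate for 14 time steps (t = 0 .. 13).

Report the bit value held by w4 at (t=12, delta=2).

t=0 Δ0: clk=0 w5=0 w3=1 w6=1 w2=1 w0=0 w1=1 w4=0
  Δ1: clk:0→1
  Δ2: w6:1→0
  (2Δ to stable)
t=1 Δ0: clk=1 w5=0 w3=1 w6=0 w2=1 w0=0 w1=1 w4=0
  Δ1: clk:1→0
  (1Δ to stable)
t=2 Δ0: clk=0 w5=0 w3=1 w6=0 w2=1 w0=0 w1=1 w4=0
  Δ1: clk:0→1
  Δ2: w1:1→0, w4:0→1
  (2Δ to stable)
t=3 Δ0: clk=1 w5=0 w3=1 w6=0 w2=1 w0=0 w1=0 w4=1
  Δ1: clk:1→0
  (1Δ to stable)
t=4 Δ0: clk=0 w5=0 w3=1 w6=0 w2=1 w0=0 w1=0 w4=1
  Δ1: clk:0→1
  Δ2: w1:0→1
  Δ3: w5:0→1
  Δ4: w3:1→0
  (4Δ to stable)
t=5 Δ0: clk=1 w5=1 w3=0 w6=0 w2=1 w0=0 w1=1 w4=1
  Δ1: clk:1→0
  (1Δ to stable)
t=6 Δ0: clk=0 w5=1 w3=0 w6=0 w2=1 w0=0 w1=1 w4=1
  Δ1: clk:0→1
  Δ2: w1:1→0, w4:1→0
  Δ3: w5:1→0
  Δ4: w3:0→1
  (4Δ to stable)
t=7 Δ0: clk=1 w5=0 w3=1 w6=0 w2=1 w0=0 w1=0 w4=0
  Δ1: clk:1→0
  (1Δ to stable)
t=8 Δ0: clk=0 w5=0 w3=1 w6=0 w2=1 w0=0 w1=0 w4=0
  Δ1: clk:0→1
  Δ2: w4:0→1
  (2Δ to stable)
t=9 Δ0: clk=1 w5=0 w3=1 w6=0 w2=1 w0=0 w1=0 w4=1
  Δ1: clk:1→0
  (1Δ to stable)
t=10 Δ0: clk=0 w5=0 w3=1 w6=0 w2=1 w0=0 w1=0 w4=1
  Δ1: clk:0→1
  Δ2: w1:0→1
  Δ3: w5:0→1
  Δ4: w3:1→0
  (4Δ to stable)
t=11 Δ0: clk=1 w5=1 w3=0 w6=0 w2=1 w0=0 w1=1 w4=1
  Δ1: clk:1→0
  (1Δ to stable)
t=12 Δ0: clk=0 w5=1 w3=0 w6=0 w2=1 w0=0 w1=1 w4=1
  Δ1: clk:0→1
  Δ2: w1:1→0, w4:1→0
  Δ3: w5:1→0
  Δ4: w3:0→1
  (4Δ to stable)
t=13 Δ0: clk=1 w5=0 w3=1 w6=0 w2=1 w0=0 w1=0 w4=0
  Δ1: clk:1→0
  (1Δ to stable)

0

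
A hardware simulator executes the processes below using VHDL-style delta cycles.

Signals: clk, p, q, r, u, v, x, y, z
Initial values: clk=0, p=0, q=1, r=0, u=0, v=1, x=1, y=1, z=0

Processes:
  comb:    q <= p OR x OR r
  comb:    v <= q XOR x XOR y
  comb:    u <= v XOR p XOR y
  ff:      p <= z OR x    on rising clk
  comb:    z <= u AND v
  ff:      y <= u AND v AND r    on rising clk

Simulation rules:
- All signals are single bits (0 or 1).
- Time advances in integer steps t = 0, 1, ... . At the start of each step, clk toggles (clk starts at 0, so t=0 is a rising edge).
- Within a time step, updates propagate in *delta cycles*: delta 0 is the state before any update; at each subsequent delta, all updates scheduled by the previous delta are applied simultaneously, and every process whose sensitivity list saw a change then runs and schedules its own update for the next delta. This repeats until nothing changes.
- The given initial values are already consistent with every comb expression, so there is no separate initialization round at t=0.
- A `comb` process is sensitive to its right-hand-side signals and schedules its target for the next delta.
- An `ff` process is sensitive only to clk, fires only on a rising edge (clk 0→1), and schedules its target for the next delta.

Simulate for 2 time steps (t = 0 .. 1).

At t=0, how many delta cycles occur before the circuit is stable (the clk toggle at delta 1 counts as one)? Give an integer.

t=0 Δ0: u=0 r=0 y=1 x=1 q=1 v=1 p=0 z=0 clk=0
  Δ1: clk:0→1
  Δ2: y:1→0, p:0→1
  Δ3: v:1→0
  Δ4: u:0→1
  (4Δ to stable)
t=1 Δ0: u=1 r=0 y=0 x=1 q=1 v=0 p=1 z=0 clk=1
  Δ1: clk:1→0
  (1Δ to stable)

4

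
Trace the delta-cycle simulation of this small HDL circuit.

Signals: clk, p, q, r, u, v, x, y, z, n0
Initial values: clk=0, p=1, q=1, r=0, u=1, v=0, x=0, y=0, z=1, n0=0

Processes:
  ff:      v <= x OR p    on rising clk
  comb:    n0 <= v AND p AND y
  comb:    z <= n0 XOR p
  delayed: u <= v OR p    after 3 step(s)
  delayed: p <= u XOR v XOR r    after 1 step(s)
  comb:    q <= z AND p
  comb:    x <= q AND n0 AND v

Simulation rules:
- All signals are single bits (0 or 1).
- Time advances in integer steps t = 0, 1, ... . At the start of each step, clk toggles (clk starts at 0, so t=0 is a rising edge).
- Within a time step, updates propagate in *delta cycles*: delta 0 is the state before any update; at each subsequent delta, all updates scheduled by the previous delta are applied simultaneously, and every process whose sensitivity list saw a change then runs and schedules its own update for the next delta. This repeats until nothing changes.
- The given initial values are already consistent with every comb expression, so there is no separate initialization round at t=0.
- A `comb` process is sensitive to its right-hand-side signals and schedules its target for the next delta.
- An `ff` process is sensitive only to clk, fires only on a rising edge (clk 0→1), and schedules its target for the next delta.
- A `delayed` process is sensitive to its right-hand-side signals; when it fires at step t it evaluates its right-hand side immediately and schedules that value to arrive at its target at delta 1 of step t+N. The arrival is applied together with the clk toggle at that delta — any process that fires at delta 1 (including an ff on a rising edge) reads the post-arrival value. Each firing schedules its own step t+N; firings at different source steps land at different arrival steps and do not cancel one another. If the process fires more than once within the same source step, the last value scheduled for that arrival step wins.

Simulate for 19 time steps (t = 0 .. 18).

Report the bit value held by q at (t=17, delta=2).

0

t0.Δ0 y=0 q=1 p=1 v=0 x=0 clk=0 r=0 z=1 u=1 n0=0
t0.Δ1 y=0 q=1 p=1 v=0 x=0 clk=1 r=0 z=1 u=1 n0=0
t0.Δ2 y=0 q=1 p=1 v=1 x=0 clk=1 r=0 z=1 u=1 n0=0
t1.Δ0 y=0 q=1 p=1 v=1 x=0 clk=1 r=0 z=1 u=1 n0=0
t1.Δ1 y=0 q=1 p=0 v=1 x=0 clk=0 r=0 z=1 u=1 n0=0
t1.Δ2 y=0 q=0 p=0 v=1 x=0 clk=0 r=0 z=0 u=1 n0=0
t2.Δ0 y=0 q=0 p=0 v=1 x=0 clk=0 r=0 z=0 u=1 n0=0
t2.Δ1 y=0 q=0 p=0 v=1 x=0 clk=1 r=0 z=0 u=1 n0=0
t2.Δ2 y=0 q=0 p=0 v=0 x=0 clk=1 r=0 z=0 u=1 n0=0
t3.Δ0 y=0 q=0 p=0 v=0 x=0 clk=1 r=0 z=0 u=1 n0=0
t3.Δ1 y=0 q=0 p=1 v=0 x=0 clk=0 r=0 z=0 u=1 n0=0
t3.Δ2 y=0 q=0 p=1 v=0 x=0 clk=0 r=0 z=1 u=1 n0=0
t3.Δ3 y=0 q=1 p=1 v=0 x=0 clk=0 r=0 z=1 u=1 n0=0
t4.Δ0 y=0 q=1 p=1 v=0 x=0 clk=0 r=0 z=1 u=1 n0=0
t4.Δ1 y=0 q=1 p=1 v=0 x=0 clk=1 r=0 z=1 u=1 n0=0
t4.Δ2 y=0 q=1 p=1 v=1 x=0 clk=1 r=0 z=1 u=1 n0=0
t5.Δ0 y=0 q=1 p=1 v=1 x=0 clk=1 r=0 z=1 u=1 n0=0
t5.Δ1 y=0 q=1 p=0 v=1 x=0 clk=0 r=0 z=1 u=0 n0=0
t5.Δ2 y=0 q=0 p=0 v=1 x=0 clk=0 r=0 z=0 u=0 n0=0
t6.Δ0 y=0 q=0 p=0 v=1 x=0 clk=0 r=0 z=0 u=0 n0=0
t6.Δ1 y=0 q=0 p=1 v=1 x=0 clk=1 r=0 z=0 u=1 n0=0
t6.Δ2 y=0 q=0 p=1 v=1 x=0 clk=1 r=0 z=1 u=1 n0=0
t6.Δ3 y=0 q=1 p=1 v=1 x=0 clk=1 r=0 z=1 u=1 n0=0
t7.Δ0 y=0 q=1 p=1 v=1 x=0 clk=1 r=0 z=1 u=1 n0=0
t7.Δ1 y=0 q=1 p=0 v=1 x=0 clk=0 r=0 z=1 u=1 n0=0
t7.Δ2 y=0 q=0 p=0 v=1 x=0 clk=0 r=0 z=0 u=1 n0=0
t8.Δ0 y=0 q=0 p=0 v=1 x=0 clk=0 r=0 z=0 u=1 n0=0
t8.Δ1 y=0 q=0 p=0 v=1 x=0 clk=1 r=0 z=0 u=1 n0=0
t8.Δ2 y=0 q=0 p=0 v=0 x=0 clk=1 r=0 z=0 u=1 n0=0
t9.Δ0 y=0 q=0 p=0 v=0 x=0 clk=1 r=0 z=0 u=1 n0=0
t9.Δ1 y=0 q=0 p=1 v=0 x=0 clk=0 r=0 z=0 u=1 n0=0
t9.Δ2 y=0 q=0 p=1 v=0 x=0 clk=0 r=0 z=1 u=1 n0=0
t9.Δ3 y=0 q=1 p=1 v=0 x=0 clk=0 r=0 z=1 u=1 n0=0
t10.Δ0 y=0 q=1 p=1 v=0 x=0 clk=0 r=0 z=1 u=1 n0=0
t10.Δ1 y=0 q=1 p=1 v=0 x=0 clk=1 r=0 z=1 u=1 n0=0
t10.Δ2 y=0 q=1 p=1 v=1 x=0 clk=1 r=0 z=1 u=1 n0=0
t11.Δ0 y=0 q=1 p=1 v=1 x=0 clk=1 r=0 z=1 u=1 n0=0
t11.Δ1 y=0 q=1 p=0 v=1 x=0 clk=0 r=0 z=1 u=0 n0=0
t11.Δ2 y=0 q=0 p=0 v=1 x=0 clk=0 r=0 z=0 u=0 n0=0
t12.Δ0 y=0 q=0 p=0 v=1 x=0 clk=0 r=0 z=0 u=0 n0=0
t12.Δ1 y=0 q=0 p=1 v=1 x=0 clk=1 r=0 z=0 u=1 n0=0
t12.Δ2 y=0 q=0 p=1 v=1 x=0 clk=1 r=0 z=1 u=1 n0=0
t12.Δ3 y=0 q=1 p=1 v=1 x=0 clk=1 r=0 z=1 u=1 n0=0
t13.Δ0 y=0 q=1 p=1 v=1 x=0 clk=1 r=0 z=1 u=1 n0=0
t13.Δ1 y=0 q=1 p=0 v=1 x=0 clk=0 r=0 z=1 u=1 n0=0
t13.Δ2 y=0 q=0 p=0 v=1 x=0 clk=0 r=0 z=0 u=1 n0=0
t14.Δ0 y=0 q=0 p=0 v=1 x=0 clk=0 r=0 z=0 u=1 n0=0
t14.Δ1 y=0 q=0 p=0 v=1 x=0 clk=1 r=0 z=0 u=1 n0=0
t14.Δ2 y=0 q=0 p=0 v=0 x=0 clk=1 r=0 z=0 u=1 n0=0
t15.Δ0 y=0 q=0 p=0 v=0 x=0 clk=1 r=0 z=0 u=1 n0=0
t15.Δ1 y=0 q=0 p=1 v=0 x=0 clk=0 r=0 z=0 u=1 n0=0
t15.Δ2 y=0 q=0 p=1 v=0 x=0 clk=0 r=0 z=1 u=1 n0=0
t15.Δ3 y=0 q=1 p=1 v=0 x=0 clk=0 r=0 z=1 u=1 n0=0
t16.Δ0 y=0 q=1 p=1 v=0 x=0 clk=0 r=0 z=1 u=1 n0=0
t16.Δ1 y=0 q=1 p=1 v=0 x=0 clk=1 r=0 z=1 u=1 n0=0
t16.Δ2 y=0 q=1 p=1 v=1 x=0 clk=1 r=0 z=1 u=1 n0=0
t17.Δ0 y=0 q=1 p=1 v=1 x=0 clk=1 r=0 z=1 u=1 n0=0
t17.Δ1 y=0 q=1 p=0 v=1 x=0 clk=0 r=0 z=1 u=0 n0=0
t17.Δ2 y=0 q=0 p=0 v=1 x=0 clk=0 r=0 z=0 u=0 n0=0
t18.Δ0 y=0 q=0 p=0 v=1 x=0 clk=0 r=0 z=0 u=0 n0=0
t18.Δ1 y=0 q=0 p=1 v=1 x=0 clk=1 r=0 z=0 u=1 n0=0
t18.Δ2 y=0 q=0 p=1 v=1 x=0 clk=1 r=0 z=1 u=1 n0=0
t18.Δ3 y=0 q=1 p=1 v=1 x=0 clk=1 r=0 z=1 u=1 n0=0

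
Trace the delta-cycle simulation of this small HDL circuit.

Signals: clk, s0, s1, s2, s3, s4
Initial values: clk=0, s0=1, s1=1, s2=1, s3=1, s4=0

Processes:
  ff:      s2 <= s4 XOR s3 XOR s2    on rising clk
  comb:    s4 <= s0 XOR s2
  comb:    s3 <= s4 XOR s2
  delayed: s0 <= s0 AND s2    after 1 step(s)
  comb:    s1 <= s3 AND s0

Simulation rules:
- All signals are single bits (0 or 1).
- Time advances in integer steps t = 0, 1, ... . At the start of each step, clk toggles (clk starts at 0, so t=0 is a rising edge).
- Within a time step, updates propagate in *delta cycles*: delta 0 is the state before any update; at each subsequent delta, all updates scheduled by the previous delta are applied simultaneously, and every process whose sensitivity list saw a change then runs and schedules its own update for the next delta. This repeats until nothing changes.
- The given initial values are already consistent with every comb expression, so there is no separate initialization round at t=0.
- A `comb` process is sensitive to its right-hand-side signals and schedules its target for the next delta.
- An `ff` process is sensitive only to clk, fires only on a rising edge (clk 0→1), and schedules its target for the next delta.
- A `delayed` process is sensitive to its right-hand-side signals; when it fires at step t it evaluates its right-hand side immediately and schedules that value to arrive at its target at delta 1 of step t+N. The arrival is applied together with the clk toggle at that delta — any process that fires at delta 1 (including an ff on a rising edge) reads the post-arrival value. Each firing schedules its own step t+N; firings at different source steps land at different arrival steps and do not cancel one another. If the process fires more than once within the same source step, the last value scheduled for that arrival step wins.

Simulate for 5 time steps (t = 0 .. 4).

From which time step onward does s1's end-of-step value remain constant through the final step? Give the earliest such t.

[bits: s2,s4,s3,s0,s1,clk]
t=0: Δ0=101110 Δ1=101111 Δ2=001111 Δ3=010111 Δ4=011101 Δ5=011111 | 5Δ
t=1: Δ0=011111 Δ1=011010 Δ2=001000 Δ3=000000 | 3Δ
t=2: Δ0=000000 Δ1=000001 | 1Δ
t=3: Δ0=000001 Δ1=000000 | 1Δ
t=4: Δ0=000000 Δ1=000001 | 1Δ

1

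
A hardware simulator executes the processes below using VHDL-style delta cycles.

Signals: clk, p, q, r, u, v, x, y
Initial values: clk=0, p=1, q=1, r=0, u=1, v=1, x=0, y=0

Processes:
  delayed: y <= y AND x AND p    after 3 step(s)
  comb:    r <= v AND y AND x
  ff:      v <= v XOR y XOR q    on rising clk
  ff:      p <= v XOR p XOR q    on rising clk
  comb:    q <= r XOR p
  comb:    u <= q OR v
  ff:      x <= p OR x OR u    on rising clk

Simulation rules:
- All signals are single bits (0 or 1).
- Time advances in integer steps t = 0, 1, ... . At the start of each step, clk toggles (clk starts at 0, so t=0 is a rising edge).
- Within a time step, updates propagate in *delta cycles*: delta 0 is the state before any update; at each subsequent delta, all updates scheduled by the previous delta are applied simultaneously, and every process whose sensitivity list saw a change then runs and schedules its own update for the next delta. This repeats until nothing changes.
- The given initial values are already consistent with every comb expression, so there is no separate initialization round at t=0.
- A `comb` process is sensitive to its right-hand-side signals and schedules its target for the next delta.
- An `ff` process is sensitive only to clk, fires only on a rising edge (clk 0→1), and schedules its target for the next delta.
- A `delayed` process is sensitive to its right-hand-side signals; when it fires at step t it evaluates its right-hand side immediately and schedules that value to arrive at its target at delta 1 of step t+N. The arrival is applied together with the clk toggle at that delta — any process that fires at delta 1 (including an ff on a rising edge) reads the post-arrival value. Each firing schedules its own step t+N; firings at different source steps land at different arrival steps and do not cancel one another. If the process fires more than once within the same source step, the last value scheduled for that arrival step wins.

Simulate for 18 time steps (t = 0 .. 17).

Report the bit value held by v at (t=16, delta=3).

t=0 Δ0: q=1 r=0 y=0 u=1 v=1 x=0 p=1 clk=0
  Δ1: clk:0→1
  Δ2: v:1→0, x:0→1
  (2Δ to stable)
t=1 Δ0: q=1 r=0 y=0 u=1 v=0 x=1 p=1 clk=1
  Δ1: clk:1→0
  (1Δ to stable)
t=2 Δ0: q=1 r=0 y=0 u=1 v=0 x=1 p=1 clk=0
  Δ1: clk:0→1
  Δ2: v:0→1, p:1→0
  Δ3: q:1→0
  (3Δ to stable)
t=3 Δ0: q=0 r=0 y=0 u=1 v=1 x=1 p=0 clk=1
  Δ1: clk:1→0
  (1Δ to stable)
t=4 Δ0: q=0 r=0 y=0 u=1 v=1 x=1 p=0 clk=0
  Δ1: clk:0→1
  Δ2: p:0→1
  Δ3: q:0→1
  (3Δ to stable)
t=5 Δ0: q=1 r=0 y=0 u=1 v=1 x=1 p=1 clk=1
  Δ1: clk:1→0
  (1Δ to stable)
t=6 Δ0: q=1 r=0 y=0 u=1 v=1 x=1 p=1 clk=0
  Δ1: clk:0→1
  Δ2: v:1→0
  (2Δ to stable)
t=7 Δ0: q=1 r=0 y=0 u=1 v=0 x=1 p=1 clk=1
  Δ1: clk:1→0
  (1Δ to stable)
t=8 Δ0: q=1 r=0 y=0 u=1 v=0 x=1 p=1 clk=0
  Δ1: clk:0→1
  Δ2: v:0→1, p:1→0
  Δ3: q:1→0
  (3Δ to stable)
t=9 Δ0: q=0 r=0 y=0 u=1 v=1 x=1 p=0 clk=1
  Δ1: clk:1→0
  (1Δ to stable)
t=10 Δ0: q=0 r=0 y=0 u=1 v=1 x=1 p=0 clk=0
  Δ1: clk:0→1
  Δ2: p:0→1
  Δ3: q:0→1
  (3Δ to stable)
t=11 Δ0: q=1 r=0 y=0 u=1 v=1 x=1 p=1 clk=1
  Δ1: clk:1→0
  (1Δ to stable)
t=12 Δ0: q=1 r=0 y=0 u=1 v=1 x=1 p=1 clk=0
  Δ1: clk:0→1
  Δ2: v:1→0
  (2Δ to stable)
t=13 Δ0: q=1 r=0 y=0 u=1 v=0 x=1 p=1 clk=1
  Δ1: clk:1→0
  (1Δ to stable)
t=14 Δ0: q=1 r=0 y=0 u=1 v=0 x=1 p=1 clk=0
  Δ1: clk:0→1
  Δ2: v:0→1, p:1→0
  Δ3: q:1→0
  (3Δ to stable)
t=15 Δ0: q=0 r=0 y=0 u=1 v=1 x=1 p=0 clk=1
  Δ1: clk:1→0
  (1Δ to stable)
t=16 Δ0: q=0 r=0 y=0 u=1 v=1 x=1 p=0 clk=0
  Δ1: clk:0→1
  Δ2: p:0→1
  Δ3: q:0→1
  (3Δ to stable)
t=17 Δ0: q=1 r=0 y=0 u=1 v=1 x=1 p=1 clk=1
  Δ1: clk:1→0
  (1Δ to stable)

1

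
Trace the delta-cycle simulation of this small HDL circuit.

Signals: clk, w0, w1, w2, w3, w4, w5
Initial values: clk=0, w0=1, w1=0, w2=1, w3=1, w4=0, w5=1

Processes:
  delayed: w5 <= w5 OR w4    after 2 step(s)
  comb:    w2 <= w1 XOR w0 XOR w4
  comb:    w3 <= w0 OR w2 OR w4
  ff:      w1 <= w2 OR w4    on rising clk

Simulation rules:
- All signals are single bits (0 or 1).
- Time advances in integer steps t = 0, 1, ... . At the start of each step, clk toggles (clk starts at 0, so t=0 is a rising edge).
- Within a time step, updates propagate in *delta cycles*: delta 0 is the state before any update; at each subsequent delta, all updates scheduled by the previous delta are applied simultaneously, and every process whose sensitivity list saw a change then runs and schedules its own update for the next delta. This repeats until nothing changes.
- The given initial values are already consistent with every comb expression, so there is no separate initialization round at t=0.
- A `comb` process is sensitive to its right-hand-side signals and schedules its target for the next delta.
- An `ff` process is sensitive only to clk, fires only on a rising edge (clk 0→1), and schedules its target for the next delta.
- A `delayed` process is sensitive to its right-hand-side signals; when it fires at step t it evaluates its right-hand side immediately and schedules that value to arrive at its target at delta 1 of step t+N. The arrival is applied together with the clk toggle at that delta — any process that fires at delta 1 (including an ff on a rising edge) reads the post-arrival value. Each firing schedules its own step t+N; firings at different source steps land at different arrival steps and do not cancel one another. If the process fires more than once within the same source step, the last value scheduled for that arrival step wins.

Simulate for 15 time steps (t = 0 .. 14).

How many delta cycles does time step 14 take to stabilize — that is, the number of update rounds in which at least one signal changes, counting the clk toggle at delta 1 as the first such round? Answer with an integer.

t=0 Δ0: clk=0 w5=1 w1=0 w2=1 w0=1 w4=0 w3=1
  Δ1: clk:0→1
  Δ2: w1:0→1
  Δ3: w2:1→0
  (3Δ to stable)
t=1 Δ0: clk=1 w5=1 w1=1 w2=0 w0=1 w4=0 w3=1
  Δ1: clk:1→0
  (1Δ to stable)
t=2 Δ0: clk=0 w5=1 w1=1 w2=0 w0=1 w4=0 w3=1
  Δ1: clk:0→1
  Δ2: w1:1→0
  Δ3: w2:0→1
  (3Δ to stable)
t=3 Δ0: clk=1 w5=1 w1=0 w2=1 w0=1 w4=0 w3=1
  Δ1: clk:1→0
  (1Δ to stable)
t=4 Δ0: clk=0 w5=1 w1=0 w2=1 w0=1 w4=0 w3=1
  Δ1: clk:0→1
  Δ2: w1:0→1
  Δ3: w2:1→0
  (3Δ to stable)
t=5 Δ0: clk=1 w5=1 w1=1 w2=0 w0=1 w4=0 w3=1
  Δ1: clk:1→0
  (1Δ to stable)
t=6 Δ0: clk=0 w5=1 w1=1 w2=0 w0=1 w4=0 w3=1
  Δ1: clk:0→1
  Δ2: w1:1→0
  Δ3: w2:0→1
  (3Δ to stable)
t=7 Δ0: clk=1 w5=1 w1=0 w2=1 w0=1 w4=0 w3=1
  Δ1: clk:1→0
  (1Δ to stable)
t=8 Δ0: clk=0 w5=1 w1=0 w2=1 w0=1 w4=0 w3=1
  Δ1: clk:0→1
  Δ2: w1:0→1
  Δ3: w2:1→0
  (3Δ to stable)
t=9 Δ0: clk=1 w5=1 w1=1 w2=0 w0=1 w4=0 w3=1
  Δ1: clk:1→0
  (1Δ to stable)
t=10 Δ0: clk=0 w5=1 w1=1 w2=0 w0=1 w4=0 w3=1
  Δ1: clk:0→1
  Δ2: w1:1→0
  Δ3: w2:0→1
  (3Δ to stable)
t=11 Δ0: clk=1 w5=1 w1=0 w2=1 w0=1 w4=0 w3=1
  Δ1: clk:1→0
  (1Δ to stable)
t=12 Δ0: clk=0 w5=1 w1=0 w2=1 w0=1 w4=0 w3=1
  Δ1: clk:0→1
  Δ2: w1:0→1
  Δ3: w2:1→0
  (3Δ to stable)
t=13 Δ0: clk=1 w5=1 w1=1 w2=0 w0=1 w4=0 w3=1
  Δ1: clk:1→0
  (1Δ to stable)
t=14 Δ0: clk=0 w5=1 w1=1 w2=0 w0=1 w4=0 w3=1
  Δ1: clk:0→1
  Δ2: w1:1→0
  Δ3: w2:0→1
  (3Δ to stable)

3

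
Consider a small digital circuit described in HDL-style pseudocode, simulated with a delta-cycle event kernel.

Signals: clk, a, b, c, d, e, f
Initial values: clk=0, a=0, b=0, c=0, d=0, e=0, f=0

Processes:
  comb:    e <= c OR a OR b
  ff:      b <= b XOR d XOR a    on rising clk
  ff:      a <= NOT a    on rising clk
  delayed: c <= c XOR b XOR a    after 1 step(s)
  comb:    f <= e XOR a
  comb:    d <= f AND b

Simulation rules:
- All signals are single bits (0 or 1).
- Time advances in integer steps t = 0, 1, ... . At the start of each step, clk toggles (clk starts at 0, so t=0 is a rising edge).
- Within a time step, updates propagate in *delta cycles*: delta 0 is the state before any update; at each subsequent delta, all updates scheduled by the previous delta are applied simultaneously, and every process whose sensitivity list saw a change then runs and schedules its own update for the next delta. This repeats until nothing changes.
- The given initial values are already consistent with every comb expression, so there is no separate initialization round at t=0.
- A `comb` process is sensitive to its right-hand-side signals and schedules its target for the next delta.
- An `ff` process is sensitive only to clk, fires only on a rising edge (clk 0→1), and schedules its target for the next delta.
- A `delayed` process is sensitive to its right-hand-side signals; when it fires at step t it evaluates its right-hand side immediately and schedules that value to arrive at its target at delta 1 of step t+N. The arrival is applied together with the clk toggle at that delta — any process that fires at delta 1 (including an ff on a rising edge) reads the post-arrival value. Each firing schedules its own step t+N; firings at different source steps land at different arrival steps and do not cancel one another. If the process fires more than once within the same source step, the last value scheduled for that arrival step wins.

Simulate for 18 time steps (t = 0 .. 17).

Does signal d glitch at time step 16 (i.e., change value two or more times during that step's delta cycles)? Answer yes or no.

[bits: d,b,clk,f,c,e,a]
t=0: Δ0=0000000 Δ1=0010000 Δ2=0010001 Δ3=0011011 Δ4=0010011 | 4Δ
t=1: Δ0=0010011 Δ1=0000111 | 1Δ
t=2: Δ0=0000111 Δ1=0010011 Δ2=0110010 Δ3=0111010 Δ4=1111010 | 4Δ
t=3: Δ0=1111010 Δ1=1101110 | 1Δ
t=4: Δ0=1101110 Δ1=1111010 Δ2=1011011 Δ3=0010011 | 3Δ
t=5: Δ0=0010011 Δ1=0000111 | 1Δ
t=6: Δ0=0000111 Δ1=0010011 Δ2=0110010 Δ3=0111010 Δ4=1111010 | 4Δ
t=7: Δ0=1111010 Δ1=1101110 | 1Δ
t=8: Δ0=1101110 Δ1=1111010 Δ2=1011011 Δ3=0010011 | 3Δ
t=9: Δ0=0010011 Δ1=0000111 | 1Δ
t=10: Δ0=0000111 Δ1=0010011 Δ2=0110010 Δ3=0111010 Δ4=1111010 | 4Δ
t=11: Δ0=1111010 Δ1=1101110 | 1Δ
t=12: Δ0=1101110 Δ1=1111010 Δ2=1011011 Δ3=0010011 | 3Δ
t=13: Δ0=0010011 Δ1=0000111 | 1Δ
t=14: Δ0=0000111 Δ1=0010011 Δ2=0110010 Δ3=0111010 Δ4=1111010 | 4Δ
t=15: Δ0=1111010 Δ1=1101110 | 1Δ
t=16: Δ0=1101110 Δ1=1111010 Δ2=1011011 Δ3=0010011 | 3Δ
t=17: Δ0=0010011 Δ1=0000111 | 1Δ

no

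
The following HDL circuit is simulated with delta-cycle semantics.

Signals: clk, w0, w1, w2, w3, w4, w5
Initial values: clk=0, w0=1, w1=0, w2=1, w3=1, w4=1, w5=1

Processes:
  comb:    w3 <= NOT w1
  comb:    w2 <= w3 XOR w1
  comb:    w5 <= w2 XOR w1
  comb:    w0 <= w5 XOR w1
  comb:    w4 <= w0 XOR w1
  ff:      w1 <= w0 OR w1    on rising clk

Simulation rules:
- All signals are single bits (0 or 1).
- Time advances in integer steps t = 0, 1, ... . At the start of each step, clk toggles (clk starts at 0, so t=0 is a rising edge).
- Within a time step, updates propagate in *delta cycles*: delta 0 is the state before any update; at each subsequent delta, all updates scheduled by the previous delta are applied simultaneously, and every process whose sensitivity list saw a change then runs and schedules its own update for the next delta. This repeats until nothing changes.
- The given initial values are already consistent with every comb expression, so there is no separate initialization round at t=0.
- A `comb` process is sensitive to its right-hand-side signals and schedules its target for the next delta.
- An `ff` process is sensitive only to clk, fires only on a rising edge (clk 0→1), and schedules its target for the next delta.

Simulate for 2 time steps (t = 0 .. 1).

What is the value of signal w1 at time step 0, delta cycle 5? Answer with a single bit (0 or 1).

t0.Δ0 clk=0 w0=1 w1=0 w5=1 w2=1 w3=1 w4=1
t0.Δ1 clk=1 w0=1 w1=0 w5=1 w2=1 w3=1 w4=1
t0.Δ2 clk=1 w0=1 w1=1 w5=1 w2=1 w3=1 w4=1
t0.Δ3 clk=1 w0=0 w1=1 w5=0 w2=0 w3=0 w4=0
t0.Δ4 clk=1 w0=1 w1=1 w5=1 w2=1 w3=0 w4=1
t0.Δ5 clk=1 w0=0 w1=1 w5=0 w2=1 w3=0 w4=0
t0.Δ6 clk=1 w0=1 w1=1 w5=0 w2=1 w3=0 w4=1
t0.Δ7 clk=1 w0=1 w1=1 w5=0 w2=1 w3=0 w4=0
t1.Δ0 clk=1 w0=1 w1=1 w5=0 w2=1 w3=0 w4=0
t1.Δ1 clk=0 w0=1 w1=1 w5=0 w2=1 w3=0 w4=0

1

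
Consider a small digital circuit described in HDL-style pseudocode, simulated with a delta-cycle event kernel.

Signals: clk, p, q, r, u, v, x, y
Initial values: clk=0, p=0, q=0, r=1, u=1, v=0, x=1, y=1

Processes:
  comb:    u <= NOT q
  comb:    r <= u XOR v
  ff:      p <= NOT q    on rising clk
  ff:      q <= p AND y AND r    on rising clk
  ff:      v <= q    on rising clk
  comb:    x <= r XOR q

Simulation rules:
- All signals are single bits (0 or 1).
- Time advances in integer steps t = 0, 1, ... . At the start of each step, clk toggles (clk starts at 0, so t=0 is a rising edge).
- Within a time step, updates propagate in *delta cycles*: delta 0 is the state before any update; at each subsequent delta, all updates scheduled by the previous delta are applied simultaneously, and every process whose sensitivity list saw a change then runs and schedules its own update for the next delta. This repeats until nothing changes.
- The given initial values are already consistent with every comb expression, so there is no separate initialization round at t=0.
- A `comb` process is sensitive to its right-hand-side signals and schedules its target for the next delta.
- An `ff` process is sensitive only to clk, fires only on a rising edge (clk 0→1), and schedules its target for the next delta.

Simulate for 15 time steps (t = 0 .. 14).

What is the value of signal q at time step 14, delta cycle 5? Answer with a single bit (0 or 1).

[bits: v,u,clk,p,r,y,x,q]
t=0: Δ0=01001110 Δ1=01101110 Δ2=01111110 | 2Δ
t=1: Δ0=01111110 Δ1=01011110 | 1Δ
t=2: Δ0=01011110 Δ1=01111110 Δ2=01111111 Δ3=00111101 Δ4=00110101 Δ5=00110111 | 5Δ
t=3: Δ0=00110111 Δ1=00010111 | 1Δ
t=4: Δ0=00010111 Δ1=00110111 Δ2=10100110 Δ3=11101100 Δ4=11100110 Δ5=11100100 | 5Δ
t=5: Δ0=11100100 Δ1=11000100 | 1Δ
t=6: Δ0=11000100 Δ1=11100100 Δ2=01110100 Δ3=01111100 Δ4=01111110 | 4Δ
t=7: Δ0=01111110 Δ1=01011110 | 1Δ
t=8: Δ0=01011110 Δ1=01111110 Δ2=01111111 Δ3=00111101 Δ4=00110101 Δ5=00110111 | 5Δ
t=9: Δ0=00110111 Δ1=00010111 | 1Δ
t=10: Δ0=00010111 Δ1=00110111 Δ2=10100110 Δ3=11101100 Δ4=11100110 Δ5=11100100 | 5Δ
t=11: Δ0=11100100 Δ1=11000100 | 1Δ
t=12: Δ0=11000100 Δ1=11100100 Δ2=01110100 Δ3=01111100 Δ4=01111110 | 4Δ
t=13: Δ0=01111110 Δ1=01011110 | 1Δ
t=14: Δ0=01011110 Δ1=01111110 Δ2=01111111 Δ3=00111101 Δ4=00110101 Δ5=00110111 | 5Δ

1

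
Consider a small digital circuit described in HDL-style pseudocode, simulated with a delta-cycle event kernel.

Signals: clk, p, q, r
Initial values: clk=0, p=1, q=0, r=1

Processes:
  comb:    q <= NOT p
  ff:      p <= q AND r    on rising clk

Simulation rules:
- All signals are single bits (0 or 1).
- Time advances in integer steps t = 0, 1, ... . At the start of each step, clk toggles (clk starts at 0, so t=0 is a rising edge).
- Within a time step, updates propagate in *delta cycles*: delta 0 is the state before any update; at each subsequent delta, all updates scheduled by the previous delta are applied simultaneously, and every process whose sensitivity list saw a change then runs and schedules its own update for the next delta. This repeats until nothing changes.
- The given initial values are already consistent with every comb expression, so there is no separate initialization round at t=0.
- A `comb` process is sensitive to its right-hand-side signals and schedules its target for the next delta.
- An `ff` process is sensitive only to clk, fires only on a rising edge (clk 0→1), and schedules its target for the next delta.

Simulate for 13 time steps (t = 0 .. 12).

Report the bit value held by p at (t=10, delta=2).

t0.Δ0 clk=0 q=0 r=1 p=1
t0.Δ1 clk=1 q=0 r=1 p=1
t0.Δ2 clk=1 q=0 r=1 p=0
t0.Δ3 clk=1 q=1 r=1 p=0
t1.Δ0 clk=1 q=1 r=1 p=0
t1.Δ1 clk=0 q=1 r=1 p=0
t2.Δ0 clk=0 q=1 r=1 p=0
t2.Δ1 clk=1 q=1 r=1 p=0
t2.Δ2 clk=1 q=1 r=1 p=1
t2.Δ3 clk=1 q=0 r=1 p=1
t3.Δ0 clk=1 q=0 r=1 p=1
t3.Δ1 clk=0 q=0 r=1 p=1
t4.Δ0 clk=0 q=0 r=1 p=1
t4.Δ1 clk=1 q=0 r=1 p=1
t4.Δ2 clk=1 q=0 r=1 p=0
t4.Δ3 clk=1 q=1 r=1 p=0
t5.Δ0 clk=1 q=1 r=1 p=0
t5.Δ1 clk=0 q=1 r=1 p=0
t6.Δ0 clk=0 q=1 r=1 p=0
t6.Δ1 clk=1 q=1 r=1 p=0
t6.Δ2 clk=1 q=1 r=1 p=1
t6.Δ3 clk=1 q=0 r=1 p=1
t7.Δ0 clk=1 q=0 r=1 p=1
t7.Δ1 clk=0 q=0 r=1 p=1
t8.Δ0 clk=0 q=0 r=1 p=1
t8.Δ1 clk=1 q=0 r=1 p=1
t8.Δ2 clk=1 q=0 r=1 p=0
t8.Δ3 clk=1 q=1 r=1 p=0
t9.Δ0 clk=1 q=1 r=1 p=0
t9.Δ1 clk=0 q=1 r=1 p=0
t10.Δ0 clk=0 q=1 r=1 p=0
t10.Δ1 clk=1 q=1 r=1 p=0
t10.Δ2 clk=1 q=1 r=1 p=1
t10.Δ3 clk=1 q=0 r=1 p=1
t11.Δ0 clk=1 q=0 r=1 p=1
t11.Δ1 clk=0 q=0 r=1 p=1
t12.Δ0 clk=0 q=0 r=1 p=1
t12.Δ1 clk=1 q=0 r=1 p=1
t12.Δ2 clk=1 q=0 r=1 p=0
t12.Δ3 clk=1 q=1 r=1 p=0

1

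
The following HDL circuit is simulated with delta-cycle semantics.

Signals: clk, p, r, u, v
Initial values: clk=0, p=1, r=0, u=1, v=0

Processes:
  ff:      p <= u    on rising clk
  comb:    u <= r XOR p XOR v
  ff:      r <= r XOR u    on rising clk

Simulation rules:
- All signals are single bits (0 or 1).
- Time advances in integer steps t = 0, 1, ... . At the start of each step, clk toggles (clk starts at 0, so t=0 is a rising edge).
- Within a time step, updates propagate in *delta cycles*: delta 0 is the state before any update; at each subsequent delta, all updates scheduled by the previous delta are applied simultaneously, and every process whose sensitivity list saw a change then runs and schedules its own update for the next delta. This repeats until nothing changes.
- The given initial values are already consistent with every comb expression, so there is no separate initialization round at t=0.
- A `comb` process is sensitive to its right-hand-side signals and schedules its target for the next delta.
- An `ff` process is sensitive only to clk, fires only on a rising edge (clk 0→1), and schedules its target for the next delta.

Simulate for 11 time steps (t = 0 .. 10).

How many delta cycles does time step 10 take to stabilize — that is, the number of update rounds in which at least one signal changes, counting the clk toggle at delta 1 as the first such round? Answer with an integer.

2

t=0 Δ0: clk=0 r=0 v=0 u=1 p=1
  Δ1: clk:0→1
  Δ2: r:0→1
  Δ3: u:1→0
  (3Δ to stable)
t=1 Δ0: clk=1 r=1 v=0 u=0 p=1
  Δ1: clk:1→0
  (1Δ to stable)
t=2 Δ0: clk=0 r=1 v=0 u=0 p=1
  Δ1: clk:0→1
  Δ2: p:1→0
  Δ3: u:0→1
  (3Δ to stable)
t=3 Δ0: clk=1 r=1 v=0 u=1 p=0
  Δ1: clk:1→0
  (1Δ to stable)
t=4 Δ0: clk=0 r=1 v=0 u=1 p=0
  Δ1: clk:0→1
  Δ2: r:1→0, p:0→1
  (2Δ to stable)
t=5 Δ0: clk=1 r=0 v=0 u=1 p=1
  Δ1: clk:1→0
  (1Δ to stable)
t=6 Δ0: clk=0 r=0 v=0 u=1 p=1
  Δ1: clk:0→1
  Δ2: r:0→1
  Δ3: u:1→0
  (3Δ to stable)
t=7 Δ0: clk=1 r=1 v=0 u=0 p=1
  Δ1: clk:1→0
  (1Δ to stable)
t=8 Δ0: clk=0 r=1 v=0 u=0 p=1
  Δ1: clk:0→1
  Δ2: p:1→0
  Δ3: u:0→1
  (3Δ to stable)
t=9 Δ0: clk=1 r=1 v=0 u=1 p=0
  Δ1: clk:1→0
  (1Δ to stable)
t=10 Δ0: clk=0 r=1 v=0 u=1 p=0
  Δ1: clk:0→1
  Δ2: r:1→0, p:0→1
  (2Δ to stable)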